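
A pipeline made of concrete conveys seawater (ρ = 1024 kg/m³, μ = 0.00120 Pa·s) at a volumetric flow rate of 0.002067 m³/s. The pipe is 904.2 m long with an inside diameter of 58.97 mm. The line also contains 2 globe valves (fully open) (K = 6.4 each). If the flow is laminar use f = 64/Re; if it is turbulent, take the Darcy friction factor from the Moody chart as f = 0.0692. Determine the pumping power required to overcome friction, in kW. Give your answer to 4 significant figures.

Cross-sectional area A = πD²/4 = π(0.05897)²/4 = 0.002731 m²; mean velocity V = Q/A = 0.002067/0.002731 = 0.7568 m/s.
Reynolds number Re = ρVD/μ = 1024 · 0.7568 · 0.05897 / 0.0012 = 3.808e+04.
Re > 4000 → turbulent; use the Moody-chart value f = 0.0692.
Total minor-loss coefficient ΣK = 2·6.4 = 12.8.
ΔP = [f·L/D + ΣK]·(ρV²/2) = [0.0692·904.2/0.05897 + 12.8]·(1024·0.7568²/2) = [1061 + 12.8]·293.3 = 3.149e+05 Pa.
Pumping power P = QΔP = 0.002067·3.149e+05 = 650.93 W = 0.6509 kW.

P ≈ 0.6509 kW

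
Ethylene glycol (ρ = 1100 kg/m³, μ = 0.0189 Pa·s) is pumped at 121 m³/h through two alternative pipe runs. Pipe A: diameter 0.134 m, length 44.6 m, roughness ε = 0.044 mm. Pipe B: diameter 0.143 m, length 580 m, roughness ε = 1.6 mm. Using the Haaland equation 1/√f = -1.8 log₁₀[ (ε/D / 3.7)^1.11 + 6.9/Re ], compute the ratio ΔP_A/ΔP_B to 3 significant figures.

Pipe A: V = Q/A = 0.03361/0.0141 = 2.383 m/s; Re = 1.859e+04; ε/D = 0.000328; Haaland → f = 0.02678; ΔP_A = f(L/D)(ρV²/2) = 2.785e+04 Pa.
Pipe B: V = Q/A = 0.03361/0.01606 = 2.093 m/s; Re = 1.742e+04; ε/D = 0.0112; Haaland → f = 0.04233; ΔP_B = f(L/D)(ρV²/2) = 4.135e+05 Pa.
ΔP_A/ΔP_B = 2.785e+04/4.135e+05 = 0.0673.

ΔP_A/ΔP_B ≈ 0.0673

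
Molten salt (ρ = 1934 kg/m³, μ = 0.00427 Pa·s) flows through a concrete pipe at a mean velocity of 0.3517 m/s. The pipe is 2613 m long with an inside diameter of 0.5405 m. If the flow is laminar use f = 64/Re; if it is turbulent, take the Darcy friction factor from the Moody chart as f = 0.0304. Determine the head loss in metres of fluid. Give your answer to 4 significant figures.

h_f ≈ 0.9265 m

Reynolds number Re = ρVD/μ = 1934 · 0.3517 · 0.5405 / 0.00427 = 8.61e+04.
Re > 4000 → turbulent; use the Moody-chart value f = 0.0304.
Darcy-Weisbach: ΔP = f(L/D)(ρV²/2) = 0.0304·(2613/0.5405)·(1934·0.3517²/2) = 0.0304·4834·119.6 = 1.758e+04 Pa.
Head loss h_f = ΔP/(ρg) = 1.758e+04/(1934·9.81) = 0.9265 m.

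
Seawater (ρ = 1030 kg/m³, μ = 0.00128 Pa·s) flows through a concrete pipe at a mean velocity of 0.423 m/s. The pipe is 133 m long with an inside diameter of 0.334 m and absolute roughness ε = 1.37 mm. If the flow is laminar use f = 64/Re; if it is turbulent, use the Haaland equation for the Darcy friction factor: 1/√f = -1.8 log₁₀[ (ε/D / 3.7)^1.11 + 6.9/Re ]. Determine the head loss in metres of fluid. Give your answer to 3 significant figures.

h_f ≈ 0.107 m

Reynolds number Re = ρVD/μ = 1030 · 0.423 · 0.334 / 0.00128 = 1.137e+05.
Re > 4000 → turbulent. Relative roughness ε/D = 0.00137/0.334 = 0.0041. Haaland: 1/√f = -1.8 log₁₀[(0.0041/3.7)^1.11 + 6.9/1.137e+05] = -1.8 log₁₀[0.000524 + 6.07e-05] = 5.819, so f = 0.02953.
Darcy-Weisbach: ΔP = f(L/D)(ρV²/2) = 0.02953·(133/0.334)·(1030·0.423²/2) = 0.02953·398.2·92.15 = 1084 Pa.
Head loss h_f = ΔP/(ρg) = 1084/(1030·9.81) = 0.107 m.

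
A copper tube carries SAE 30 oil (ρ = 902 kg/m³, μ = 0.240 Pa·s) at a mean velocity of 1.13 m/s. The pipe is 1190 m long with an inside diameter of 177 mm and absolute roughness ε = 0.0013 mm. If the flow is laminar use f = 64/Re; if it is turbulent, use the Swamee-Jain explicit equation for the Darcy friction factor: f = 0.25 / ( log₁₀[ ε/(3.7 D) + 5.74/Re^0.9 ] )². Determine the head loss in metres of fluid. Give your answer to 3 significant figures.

Reynolds number Re = ρVD/μ = 902 · 1.13 · 0.177 / 0.24 = 751.7.
Re < 2300 → laminar flow, so f = 64/Re = 64/751.7 = 0.08514 (the turbulent correlation is not needed).
Darcy-Weisbach: ΔP = f(L/D)(ρV²/2) = 0.08514·(1190/0.177)·(902·1.13²/2) = 0.08514·6723·575.9 = 3.296e+05 Pa.
Head loss h_f = ΔP/(ρg) = 3.296e+05/(902·9.81) = 37.3 m.

h_f ≈ 37.3 m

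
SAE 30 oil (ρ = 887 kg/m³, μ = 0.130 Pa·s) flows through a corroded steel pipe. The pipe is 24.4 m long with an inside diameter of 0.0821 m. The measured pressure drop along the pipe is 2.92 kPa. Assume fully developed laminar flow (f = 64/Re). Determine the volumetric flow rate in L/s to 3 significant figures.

Q ≈ 1.03 L/s

For laminar flow, f = 64/Re with Re = ρVD/μ, so Darcy-Weisbach reduces to ΔP = 32μLV/D². Solving for V: V = ΔP·D²/(32μL) = 2920·(0.0821)²/(32·0.13·24.4) = 0.1939 m/s.
Check: Re = ρVD/μ = 887·0.1939·0.0821/0.13 = 108.6 < 2300, so the laminar assumption holds.
Q = V·A = 0.1939·(π/4·0.0821²) = 0.001027 m³/s = 1.03 L/s.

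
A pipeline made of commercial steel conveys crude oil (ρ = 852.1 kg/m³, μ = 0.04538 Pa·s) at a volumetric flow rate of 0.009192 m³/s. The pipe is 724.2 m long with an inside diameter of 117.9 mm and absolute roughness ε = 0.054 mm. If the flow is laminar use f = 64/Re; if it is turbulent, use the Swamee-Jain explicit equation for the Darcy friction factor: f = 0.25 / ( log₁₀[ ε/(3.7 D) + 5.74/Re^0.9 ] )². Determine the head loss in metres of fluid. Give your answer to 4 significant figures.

Cross-sectional area A = πD²/4 = π(0.1179)²/4 = 0.01092 m²; mean velocity V = Q/A = 0.009192/0.01092 = 0.842 m/s.
Reynolds number Re = ρVD/μ = 852.1 · 0.842 · 0.1179 / 0.0454 = 1864.
Re < 2300 → laminar flow, so f = 64/Re = 64/1864 = 0.03434 (the turbulent correlation is not needed).
Darcy-Weisbach: ΔP = f(L/D)(ρV²/2) = 0.03434·(724.2/0.1179)·(852.1·0.842²/2) = 0.03434·6142·302 = 6.37e+04 Pa.
Head loss h_f = ΔP/(ρg) = 6.37e+04/(852.1·9.81) = 7.620 m.

h_f ≈ 7.620 m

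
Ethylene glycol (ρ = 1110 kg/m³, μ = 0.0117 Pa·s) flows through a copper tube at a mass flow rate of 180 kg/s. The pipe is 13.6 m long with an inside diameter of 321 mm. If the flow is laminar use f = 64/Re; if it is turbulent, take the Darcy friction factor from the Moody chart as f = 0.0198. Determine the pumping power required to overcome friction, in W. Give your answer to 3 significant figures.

P ≈ 303 W

A = πD²/4 = π(0.321)²/4 = 0.08093 m²; mean velocity V = ṁ/(ρA) = 180/(1110 · 0.08093) = 2.004 m/s.
Reynolds number Re = ρVD/μ = 1110 · 2.004 · 0.321 / 0.0117 = 6.102e+04.
Re > 4000 → turbulent; use the Moody-chart value f = 0.0198.
Darcy-Weisbach: ΔP = f(L/D)(ρV²/2) = 0.0198·(13.6/0.321)·(1110·2.004²/2) = 0.0198·42.37·2228 = 1869 Pa.
Q = ṁ/ρ = 180/1110 = 0.1622 m³/s.
Pumping power P = QΔP = 0.1622·1869 = 303.1 W = 303 W.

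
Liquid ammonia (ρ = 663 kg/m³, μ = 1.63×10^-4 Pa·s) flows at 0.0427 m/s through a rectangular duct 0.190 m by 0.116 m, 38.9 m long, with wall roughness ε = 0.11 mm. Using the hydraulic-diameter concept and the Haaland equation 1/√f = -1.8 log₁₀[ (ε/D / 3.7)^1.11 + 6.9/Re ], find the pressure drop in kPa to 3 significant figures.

Hydraulic diameter D_h = 4A/P = 4·(0.19·0.116)/(2·(0.19+0.116)) = 0.08816/0.612 = 0.1441 m.
Re = ρVD_h/μ = 663·0.0427·0.1441/0.000163 = 2.502e+04.
ε/D_h = 0.00011/0.1441 = 0.000764; Haaland gives 1/√f = -1.8 log₁₀[8.11e-05+0.000276] = 6.205, so f = 0.02597.
ΔP = f(L/D_h)(ρV²/2) = 0.02597·38.9/0.1441·0.6044 = 4.239 Pa.
ΔP = 0.00424 kPa.

ΔP ≈ 0.00424 kPa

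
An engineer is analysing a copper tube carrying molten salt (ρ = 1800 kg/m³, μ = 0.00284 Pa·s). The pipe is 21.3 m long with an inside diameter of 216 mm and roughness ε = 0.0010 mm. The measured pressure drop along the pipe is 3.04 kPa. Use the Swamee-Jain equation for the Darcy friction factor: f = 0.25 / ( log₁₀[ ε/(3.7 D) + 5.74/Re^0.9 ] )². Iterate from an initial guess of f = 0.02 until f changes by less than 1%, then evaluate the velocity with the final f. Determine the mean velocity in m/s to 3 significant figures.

V ≈ 1.49 m/s

Rearranging Darcy-Weisbach: V = √(2·ΔP·D/(f·L·ρ)). With ε/D = 1e-06/0.216 = 4.63e-06, iterate starting from f = 0.02:
  f = 0.02 → V = √(2·3040·0.216/(0.02·21.3·1800)) = 1.309 m/s; Re = ρVD/μ = 1.792e+05; f → 0.01591
  f = 0.01591 → V = 1.467 m/s; Re = 2.009e+05; f → 0.01556
  f = 0.01556 → V = 1.484 m/s; Re = 2.031e+05; f → 0.01553
Converged (Δf/f < 1%). With the final f = 0.01553: V = √(2·3040·0.216/(0.01553·21.3·1800)) = 1.485 m/s.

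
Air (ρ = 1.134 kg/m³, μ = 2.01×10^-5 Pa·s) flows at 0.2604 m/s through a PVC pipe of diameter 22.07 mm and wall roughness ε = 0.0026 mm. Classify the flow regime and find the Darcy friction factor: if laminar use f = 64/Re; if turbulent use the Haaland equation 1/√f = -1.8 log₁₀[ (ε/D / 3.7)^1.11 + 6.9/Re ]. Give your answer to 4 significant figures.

f ≈ 0.1974

Re = ρVD/μ = 1.134·0.2604·0.02207/2.01e-05 = 324.2.
Re < 2300 → laminar, so f = 64/Re = 0.1974 (roughness is irrelevant in laminar flow).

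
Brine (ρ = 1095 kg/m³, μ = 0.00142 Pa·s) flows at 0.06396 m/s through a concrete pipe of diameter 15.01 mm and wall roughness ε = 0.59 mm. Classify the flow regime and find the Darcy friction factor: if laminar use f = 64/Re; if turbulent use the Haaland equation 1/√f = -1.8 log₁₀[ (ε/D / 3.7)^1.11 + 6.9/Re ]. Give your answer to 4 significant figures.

Re = ρVD/μ = 1095·0.06396·0.01501/0.00142 = 740.3.
Re < 2300 → laminar, so f = 64/Re = 0.08645 (roughness is irrelevant in laminar flow).

f ≈ 0.08645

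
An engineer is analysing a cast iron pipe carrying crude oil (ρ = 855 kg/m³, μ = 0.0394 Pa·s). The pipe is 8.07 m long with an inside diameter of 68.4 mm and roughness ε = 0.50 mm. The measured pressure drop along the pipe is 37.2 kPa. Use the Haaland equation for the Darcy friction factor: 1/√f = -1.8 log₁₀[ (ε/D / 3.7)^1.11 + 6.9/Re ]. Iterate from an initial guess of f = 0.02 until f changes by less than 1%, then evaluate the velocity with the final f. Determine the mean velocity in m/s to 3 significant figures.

Rearranging Darcy-Weisbach: V = √(2·ΔP·D/(f·L·ρ)). With ε/D = 0.0005/0.0684 = 0.00731, iterate starting from f = 0.02:
  f = 0.02 → V = √(2·3.72e+04·0.0684/(0.02·8.07·855)) = 6.073 m/s; Re = ρVD/μ = 9014; f → 0.04069
  f = 0.04069 → V = 4.257 m/s; Re = 6319; f → 0.04296
  f = 0.04296 → V = 4.143 m/s; Re = 6150; f → 0.04316
Converged (Δf/f < 1%). With the final f = 0.04316: V = √(2·3.72e+04·0.0684/(0.04316·8.07·855)) = 4.134 m/s.

V ≈ 4.13 m/s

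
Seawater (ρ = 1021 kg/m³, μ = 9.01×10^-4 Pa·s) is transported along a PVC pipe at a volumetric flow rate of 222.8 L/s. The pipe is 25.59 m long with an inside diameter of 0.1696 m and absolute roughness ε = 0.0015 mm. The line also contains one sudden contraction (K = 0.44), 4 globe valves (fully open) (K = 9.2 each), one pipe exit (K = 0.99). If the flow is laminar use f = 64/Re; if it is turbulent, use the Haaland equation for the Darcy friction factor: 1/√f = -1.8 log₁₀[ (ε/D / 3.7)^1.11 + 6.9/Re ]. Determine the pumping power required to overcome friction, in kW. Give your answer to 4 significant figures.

P ≈ 440.8 kW

Q = 222.8 L/s = 222.8/1000 = 0.2228 m³/s.
Cross-sectional area A = πD²/4 = π(0.1696)²/4 = 0.02259 m²; mean velocity V = Q/A = 0.2228/0.02259 = 9.862 m/s.
Reynolds number Re = ρVD/μ = 1021 · 9.862 · 0.1696 / 0.000901 = 1.895e+06.
Re > 4000 → turbulent. Relative roughness ε/D = 1.5e-06/0.1696 = 8.84e-06. Haaland: 1/√f = -1.8 log₁₀[(8.84e-06/3.7)^1.11 + 6.9/1.895e+06] = -1.8 log₁₀[5.76e-07 + 3.64e-06] = 9.675, so f = 0.01068.
Total minor-loss coefficient ΣK = 1·0.44 + 4·9.2 + 1·0.99 = 38.2.
ΔP = [f·L/D + ΣK]·(ρV²/2) = [0.01068·25.59/0.1696 + 38.2]·(1021·9.862²/2) = [1.612 + 38.2]·4.965e+04 = 1.978e+06 Pa.
Pumping power P = QΔP = 0.2228·1.978e+06 = 440760 W = 440.8 kW.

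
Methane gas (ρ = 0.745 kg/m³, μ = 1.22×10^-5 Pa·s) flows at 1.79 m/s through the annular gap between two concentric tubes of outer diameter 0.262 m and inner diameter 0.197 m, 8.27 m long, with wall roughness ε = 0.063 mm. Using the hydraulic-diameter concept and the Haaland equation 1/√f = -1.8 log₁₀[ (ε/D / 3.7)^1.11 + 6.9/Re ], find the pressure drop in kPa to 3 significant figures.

Hydraulic diameter D_h = 4A/P = D_o - D_i = 0.262 - 0.197 = 0.065 m.
Re = ρVD_h/μ = 0.745·1.79·0.065/1.22e-05 = 7105.
ε/D_h = 6.3e-05/0.065 = 0.000969; Haaland gives 1/√f = -1.8 log₁₀[0.000106+0.000971] = 5.342, so f = 0.03504.
ΔP = f(L/D_h)(ρV²/2) = 0.03504·8.27/0.065·1.194 = 5.321 Pa.
ΔP = 0.00532 kPa.

ΔP ≈ 0.00532 kPa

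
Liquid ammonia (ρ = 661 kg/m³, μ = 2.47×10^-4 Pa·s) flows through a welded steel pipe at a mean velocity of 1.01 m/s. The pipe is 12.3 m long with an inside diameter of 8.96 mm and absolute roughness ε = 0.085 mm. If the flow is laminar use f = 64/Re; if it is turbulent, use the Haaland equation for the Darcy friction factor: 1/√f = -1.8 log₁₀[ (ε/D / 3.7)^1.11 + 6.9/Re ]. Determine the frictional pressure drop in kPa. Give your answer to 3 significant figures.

Reynolds number Re = ρVD/μ = 661 · 1.01 · 0.00896 / 0.000247 = 2.422e+04.
Re > 4000 → turbulent. Relative roughness ε/D = 8.5e-05/0.00896 = 0.00949. Haaland: 1/√f = -1.8 log₁₀[(0.00949/3.7)^1.11 + 6.9/2.422e+04] = -1.8 log₁₀[0.00133 + 0.000285] = 5.025, so f = 0.0396.
Darcy-Weisbach: ΔP = f(L/D)(ρV²/2) = 0.0396·(12.3/0.00896)·(661·1.01²/2) = 0.0396·1373·337.1 = 1.833e+04 Pa.
ΔP = 1.833e+04 Pa = 18.3 kPa.

ΔP ≈ 18.3 kPa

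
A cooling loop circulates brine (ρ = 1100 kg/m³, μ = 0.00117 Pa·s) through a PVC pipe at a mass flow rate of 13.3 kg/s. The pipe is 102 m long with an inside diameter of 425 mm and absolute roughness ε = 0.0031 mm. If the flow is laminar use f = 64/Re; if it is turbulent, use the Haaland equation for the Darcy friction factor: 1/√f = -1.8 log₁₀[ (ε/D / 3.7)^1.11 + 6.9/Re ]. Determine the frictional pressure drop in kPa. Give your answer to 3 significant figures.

A = πD²/4 = π(0.425)²/4 = 0.1419 m²; mean velocity V = ṁ/(ρA) = 13.3/(1100 · 0.1419) = 0.08523 m/s.
Reynolds number Re = ρVD/μ = 1100 · 0.08523 · 0.425 / 0.00117 = 3.406e+04.
Re > 4000 → turbulent. Relative roughness ε/D = 3.1e-06/0.425 = 7.29e-06. Haaland: 1/√f = -1.8 log₁₀[(7.29e-06/3.7)^1.11 + 6.9/3.406e+04] = -1.8 log₁₀[4.65e-07 + 0.000203] = 6.646, so f = 0.02264.
Darcy-Weisbach: ΔP = f(L/D)(ρV²/2) = 0.02264·(102/0.425)·(1100·0.08523²/2) = 0.02264·240·3.995 = 21.71 Pa.
ΔP = 21.71 Pa = 0.0217 kPa.

ΔP ≈ 0.0217 kPa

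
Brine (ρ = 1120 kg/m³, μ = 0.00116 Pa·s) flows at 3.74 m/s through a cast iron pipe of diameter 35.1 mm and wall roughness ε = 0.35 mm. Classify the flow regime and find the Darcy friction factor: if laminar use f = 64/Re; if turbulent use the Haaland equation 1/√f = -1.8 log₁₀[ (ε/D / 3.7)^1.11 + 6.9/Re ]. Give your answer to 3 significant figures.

Re = ρVD/μ = 1120·3.74·0.0351/0.00116 = 1.267e+05.
Re > 4000 → turbulent. ε/D = 0.00035/0.0351 = 0.00997; Haaland: 1/√f = -1.8 log₁₀[0.00141 + 5.44e-05] = 5.104, so f = 0.03839.

f ≈ 0.0384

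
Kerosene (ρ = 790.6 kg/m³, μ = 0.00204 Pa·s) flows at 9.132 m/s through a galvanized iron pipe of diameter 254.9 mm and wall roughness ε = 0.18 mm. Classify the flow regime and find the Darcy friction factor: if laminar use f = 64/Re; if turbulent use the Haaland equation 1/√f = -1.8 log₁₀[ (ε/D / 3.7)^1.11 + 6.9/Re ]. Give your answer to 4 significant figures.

Re = ρVD/μ = 790.6·9.132·0.2549/0.00204 = 9.021e+05.
Re > 4000 → turbulent. ε/D = 0.00018/0.2549 = 0.000706; Haaland: 1/√f = -1.8 log₁₀[7.44e-05 + 7.65e-06] = 7.355, so f = 0.01849.

f ≈ 0.01849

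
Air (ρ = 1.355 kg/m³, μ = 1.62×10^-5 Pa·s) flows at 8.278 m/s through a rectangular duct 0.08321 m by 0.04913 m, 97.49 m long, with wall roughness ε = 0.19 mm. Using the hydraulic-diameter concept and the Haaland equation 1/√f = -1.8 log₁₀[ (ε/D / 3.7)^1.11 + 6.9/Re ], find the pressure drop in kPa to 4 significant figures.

ΔP ≈ 2.120 kPa

Hydraulic diameter D_h = 4A/P = 4·(0.08321·0.04913)/(2·(0.08321+0.04913)) = 0.01635/0.2647 = 0.06178 m.
Re = ρVD_h/μ = 1.355·8.278·0.06178/1.62e-05 = 4.278e+04.
ε/D_h = 0.00019/0.06178 = 0.00308; Haaland gives 1/√f = -1.8 log₁₀[0.000381+0.000161] = 5.878, so f = 0.02894.
ΔP = f(L/D_h)(ρV²/2) = 0.02894·97.49/0.06178·46.43 = 2120 Pa.
ΔP = 2.120 kPa.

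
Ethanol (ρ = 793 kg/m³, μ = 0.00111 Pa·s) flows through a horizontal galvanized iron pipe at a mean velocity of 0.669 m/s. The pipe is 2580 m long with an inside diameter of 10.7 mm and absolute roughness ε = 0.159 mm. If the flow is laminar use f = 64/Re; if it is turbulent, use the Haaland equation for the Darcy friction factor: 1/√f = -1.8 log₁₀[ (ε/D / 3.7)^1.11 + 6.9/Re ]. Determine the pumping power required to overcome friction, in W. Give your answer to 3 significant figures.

P ≈ 132 W

Reynolds number Re = ρVD/μ = 793 · 0.669 · 0.0107 / 0.00111 = 5114.
Re > 4000 → turbulent. Relative roughness ε/D = 0.000159/0.0107 = 0.0149. Haaland: 1/√f = -1.8 log₁₀[(0.0149/3.7)^1.11 + 6.9/5114] = -1.8 log₁₀[0.00219 + 0.00135] = 4.412, so f = 0.05137.
Darcy-Weisbach: ΔP = f(L/D)(ρV²/2) = 0.05137·(2580/0.0107)·(793·0.669²/2) = 0.05137·2.411e+05·177.5 = 2.198e+06 Pa.
Q = V·A = 0.669·8.992e-05 = 6.016e-05 m³/s.
Pumping power P = QΔP = 6.016e-05·2.198e+06 = 132.2 W = 132 W.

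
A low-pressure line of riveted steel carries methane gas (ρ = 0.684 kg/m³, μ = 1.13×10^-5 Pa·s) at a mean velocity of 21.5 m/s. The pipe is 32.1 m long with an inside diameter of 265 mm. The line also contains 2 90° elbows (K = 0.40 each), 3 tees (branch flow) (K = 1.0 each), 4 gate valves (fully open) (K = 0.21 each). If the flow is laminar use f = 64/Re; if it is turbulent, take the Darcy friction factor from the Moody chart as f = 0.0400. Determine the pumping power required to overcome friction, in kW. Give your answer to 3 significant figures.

P ≈ 1.78 kW

Reynolds number Re = ρVD/μ = 0.684 · 21.5 · 0.265 / 1.13e-05 = 3.449e+05.
Re > 4000 → turbulent; use the Moody-chart value f = 0.0400.
Total minor-loss coefficient ΣK = 2·0.4 + 3·1 + 4·0.21 = 4.64.
ΔP = [f·L/D + ΣK]·(ρV²/2) = [0.04·32.1/0.265 + 4.64]·(0.684·21.5²/2) = [4.845 + 4.64]·158.1 = 1500 Pa.
Q = V·A = 21.5·0.05515 = 1.186 m³/s.
Pumping power P = QΔP = 1.186·1500 = 1778 W = 1.78 kW.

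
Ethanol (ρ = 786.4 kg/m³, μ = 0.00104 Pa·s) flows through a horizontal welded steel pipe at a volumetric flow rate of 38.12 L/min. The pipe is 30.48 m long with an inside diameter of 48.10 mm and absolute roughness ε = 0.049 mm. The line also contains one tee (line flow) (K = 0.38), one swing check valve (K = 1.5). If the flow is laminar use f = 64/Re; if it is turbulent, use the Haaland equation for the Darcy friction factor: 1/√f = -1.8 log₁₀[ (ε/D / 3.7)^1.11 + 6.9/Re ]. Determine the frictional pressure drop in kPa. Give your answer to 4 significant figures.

ΔP ≈ 1.018 kPa

Q = 38.12 L/min = 38.12/60000 = 0.0006353 m³/s.
Cross-sectional area A = πD²/4 = π(0.0481)²/4 = 0.001817 m²; mean velocity V = Q/A = 0.0006353/0.001817 = 0.3496 m/s.
Reynolds number Re = ρVD/μ = 786.4 · 0.3496 · 0.0481 / 0.00104 = 1.272e+04.
Re > 4000 → turbulent. Relative roughness ε/D = 4.9e-05/0.0481 = 0.00102. Haaland: 1/√f = -1.8 log₁₀[(0.00102/3.7)^1.11 + 6.9/1.272e+04] = -1.8 log₁₀[0.000112 + 0.000543] = 5.732, so f = 0.03044.
Total minor-loss coefficient ΣK = 1·0.38 + 1·1.5 = 1.88.
ΔP = [f·L/D + ΣK]·(ρV²/2) = [0.03044·30.48/0.0481 + 1.88]·(786.4·0.3496²/2) = [19.29 + 1.88]·48.07 = 1018 Pa.
ΔP = 1018 Pa = 1.018 kPa.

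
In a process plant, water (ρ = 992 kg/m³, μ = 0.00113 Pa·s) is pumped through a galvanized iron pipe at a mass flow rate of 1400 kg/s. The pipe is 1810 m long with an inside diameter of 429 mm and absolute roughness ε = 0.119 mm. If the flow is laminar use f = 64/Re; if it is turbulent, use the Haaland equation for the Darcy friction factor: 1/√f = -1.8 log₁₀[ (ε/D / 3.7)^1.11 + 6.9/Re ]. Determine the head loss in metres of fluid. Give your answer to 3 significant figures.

A = πD²/4 = π(0.429)²/4 = 0.1445 m²; mean velocity V = ṁ/(ρA) = 1400/(992 · 0.1445) = 9.764 m/s.
Reynolds number Re = ρVD/μ = 992 · 9.764 · 0.429 / 0.00113 = 3.677e+06.
Re > 4000 → turbulent. Relative roughness ε/D = 0.000119/0.429 = 0.000277. Haaland: 1/√f = -1.8 log₁₀[(0.000277/3.7)^1.11 + 6.9/3.677e+06] = -1.8 log₁₀[2.64e-05 + 1.88e-06] = 8.188, so f = 0.01491.
Darcy-Weisbach: ΔP = f(L/D)(ρV²/2) = 0.01491·(1810/0.429)·(992·9.764²/2) = 0.01491·4219·4.728e+04 = 2.975e+06 Pa.
Head loss h_f = ΔP/(ρg) = 2.975e+06/(992·9.81) = 306 m.

h_f ≈ 306 m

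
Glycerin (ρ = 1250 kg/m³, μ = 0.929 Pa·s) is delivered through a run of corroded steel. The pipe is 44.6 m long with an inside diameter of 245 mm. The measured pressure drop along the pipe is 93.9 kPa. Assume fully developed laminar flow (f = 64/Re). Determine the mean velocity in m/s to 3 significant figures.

V ≈ 4.25 m/s

For laminar flow, f = 64/Re with Re = ρVD/μ, so Darcy-Weisbach reduces to ΔP = 32μLV/D². Solving for V: V = ΔP·D²/(32μL) = 9.39e+04·(0.245)²/(32·0.929·44.6) = 4.251 m/s.
Check: Re = ρVD/μ = 1250·4.251·0.245/0.929 = 1401 < 2300, so the laminar assumption holds.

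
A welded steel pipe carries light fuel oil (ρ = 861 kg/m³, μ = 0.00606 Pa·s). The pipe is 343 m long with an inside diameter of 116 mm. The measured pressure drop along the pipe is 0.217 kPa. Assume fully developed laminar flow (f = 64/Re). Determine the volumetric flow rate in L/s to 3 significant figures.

For laminar flow, f = 64/Re with Re = ρVD/μ, so Darcy-Weisbach reduces to ΔP = 32μLV/D². Solving for V: V = ΔP·D²/(32μL) = 217·(0.116)²/(32·0.00606·343) = 0.0439 m/s.
Check: Re = ρVD/μ = 861·0.0439·0.116/0.00606 = 723.5 < 2300, so the laminar assumption holds.
Q = V·A = 0.0439·(π/4·0.116²) = 0.0004639 m³/s = 0.464 L/s.

Q ≈ 0.464 L/s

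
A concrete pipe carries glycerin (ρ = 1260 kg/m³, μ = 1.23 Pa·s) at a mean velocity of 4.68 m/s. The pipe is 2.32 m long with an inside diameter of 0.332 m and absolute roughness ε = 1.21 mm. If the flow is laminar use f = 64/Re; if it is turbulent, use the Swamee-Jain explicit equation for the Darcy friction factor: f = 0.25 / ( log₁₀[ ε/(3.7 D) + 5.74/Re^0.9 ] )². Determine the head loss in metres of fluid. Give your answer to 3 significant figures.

Reynolds number Re = ρVD/μ = 1260 · 4.68 · 0.332 / 1.23 = 1592.
Re < 2300 → laminar flow, so f = 64/Re = 64/1592 = 0.04021 (the turbulent correlation is not needed).
Darcy-Weisbach: ΔP = f(L/D)(ρV²/2) = 0.04021·(2.32/0.332)·(1260·4.68²/2) = 0.04021·6.988·1.38e+04 = 3877 Pa.
Head loss h_f = ΔP/(ρg) = 3877/(1260·9.81) = 0.314 m.

h_f ≈ 0.314 m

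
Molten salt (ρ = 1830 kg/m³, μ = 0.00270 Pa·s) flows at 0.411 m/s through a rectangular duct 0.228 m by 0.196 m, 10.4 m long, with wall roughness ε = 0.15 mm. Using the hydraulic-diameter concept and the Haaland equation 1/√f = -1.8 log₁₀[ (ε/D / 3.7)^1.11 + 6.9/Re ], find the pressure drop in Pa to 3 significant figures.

ΔP ≈ 170 Pa

Hydraulic diameter D_h = 4A/P = 4·(0.228·0.196)/(2·(0.228+0.196)) = 0.1788/0.848 = 0.2108 m.
Re = ρVD_h/μ = 1830·0.411·0.2108/0.0027 = 5.872e+04.
ε/D_h = 0.00015/0.2108 = 0.000712; Haaland gives 1/√f = -1.8 log₁₀[7.5e-05+0.000118] = 6.688, so f = 0.02236.
ΔP = f(L/D_h)(ρV²/2) = 0.02236·10.4/0.2108·154.6 = 170.5 Pa.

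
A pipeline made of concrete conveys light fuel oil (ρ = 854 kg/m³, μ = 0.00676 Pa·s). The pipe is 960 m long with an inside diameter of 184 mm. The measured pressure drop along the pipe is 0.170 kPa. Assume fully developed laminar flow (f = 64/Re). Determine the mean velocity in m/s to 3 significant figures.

V ≈ 0.0277 m/s

For laminar flow, f = 64/Re with Re = ρVD/μ, so Darcy-Weisbach reduces to ΔP = 32μLV/D². Solving for V: V = ΔP·D²/(32μL) = 170·(0.184)²/(32·0.00676·960) = 0.02772 m/s.
Check: Re = ρVD/μ = 854·0.02772·0.184/0.00676 = 644.2 < 2300, so the laminar assumption holds.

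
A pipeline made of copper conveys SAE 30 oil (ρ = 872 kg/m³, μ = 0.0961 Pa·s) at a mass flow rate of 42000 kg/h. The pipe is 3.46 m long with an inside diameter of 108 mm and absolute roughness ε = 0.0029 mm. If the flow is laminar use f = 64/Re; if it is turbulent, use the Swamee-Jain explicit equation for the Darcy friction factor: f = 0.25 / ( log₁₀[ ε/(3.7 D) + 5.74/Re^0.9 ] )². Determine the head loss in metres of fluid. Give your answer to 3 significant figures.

ṁ = 42000 kg/h = 42000/3600 = 11.67 kg/s.
A = πD²/4 = π(0.108)²/4 = 0.009161 m²; mean velocity V = ṁ/(ρA) = 11.67/(872 · 0.009161) = 1.46 m/s.
Reynolds number Re = ρVD/μ = 872 · 1.46 · 0.108 / 0.0961 = 1431.
Re < 2300 → laminar flow, so f = 64/Re = 64/1431 = 0.04472 (the turbulent correlation is not needed).
Darcy-Weisbach: ΔP = f(L/D)(ρV²/2) = 0.04472·(3.46/0.108)·(872·1.46²/2) = 0.04472·32.04·930 = 1332 Pa.
Head loss h_f = ΔP/(ρg) = 1332/(872·9.81) = 0.156 m.

h_f ≈ 0.156 m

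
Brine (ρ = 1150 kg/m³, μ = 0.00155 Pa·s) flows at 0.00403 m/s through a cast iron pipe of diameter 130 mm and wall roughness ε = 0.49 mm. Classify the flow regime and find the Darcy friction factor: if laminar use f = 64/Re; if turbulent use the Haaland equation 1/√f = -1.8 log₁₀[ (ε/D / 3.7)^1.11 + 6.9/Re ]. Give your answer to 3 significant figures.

f ≈ 0.165

Re = ρVD/μ = 1150·0.00403·0.13/0.00155 = 388.7.
Re < 2300 → laminar, so f = 64/Re = 0.1647 (roughness is irrelevant in laminar flow).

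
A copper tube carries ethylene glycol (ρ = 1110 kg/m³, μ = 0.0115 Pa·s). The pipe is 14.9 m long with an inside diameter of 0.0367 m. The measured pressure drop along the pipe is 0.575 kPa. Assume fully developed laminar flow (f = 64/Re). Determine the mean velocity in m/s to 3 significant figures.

V ≈ 0.141 m/s

For laminar flow, f = 64/Re with Re = ρVD/μ, so Darcy-Weisbach reduces to ΔP = 32μLV/D². Solving for V: V = ΔP·D²/(32μL) = 575·(0.0367)²/(32·0.0115·14.9) = 0.1412 m/s.
Check: Re = ρVD/μ = 1110·0.1412·0.0367/0.0115 = 500.3 < 2300, so the laminar assumption holds.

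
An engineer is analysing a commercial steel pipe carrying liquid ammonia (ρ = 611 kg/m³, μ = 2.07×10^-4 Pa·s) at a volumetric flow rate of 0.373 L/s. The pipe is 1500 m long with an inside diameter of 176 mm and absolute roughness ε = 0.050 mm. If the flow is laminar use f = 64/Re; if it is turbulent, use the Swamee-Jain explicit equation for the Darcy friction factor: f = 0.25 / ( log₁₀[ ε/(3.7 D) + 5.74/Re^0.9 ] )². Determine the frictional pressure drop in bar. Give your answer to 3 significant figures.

Q = 0.373 L/s = 0.373/1000 = 0.000373 m³/s.
Cross-sectional area A = πD²/4 = π(0.176)²/4 = 0.02433 m²; mean velocity V = Q/A = 0.000373/0.02433 = 0.01533 m/s.
Reynolds number Re = ρVD/μ = 611 · 0.01533 · 0.176 / 0.000207 = 7965.
Re > 4000 → turbulent. Relative roughness ε/D = 5e-05/0.176 = 0.000284. Swamee-Jain: f = 0.25/(log₁₀[0.000284/3.7 + 5.74/7965^0.9])² = 0.25/(log₁₀[7.68e-05 + 0.00177])² = 0.25/(-2.734)² = 0.03345.
Darcy-Weisbach: ΔP = f(L/D)(ρV²/2) = 0.03345·(1500/0.176)·(611·0.01533²/2) = 0.03345·8523·0.07181 = 20.47 Pa.
ΔP = 20.47 Pa = 2.05×10^-4 bar.

ΔP ≈ 2.05×10^-4 bar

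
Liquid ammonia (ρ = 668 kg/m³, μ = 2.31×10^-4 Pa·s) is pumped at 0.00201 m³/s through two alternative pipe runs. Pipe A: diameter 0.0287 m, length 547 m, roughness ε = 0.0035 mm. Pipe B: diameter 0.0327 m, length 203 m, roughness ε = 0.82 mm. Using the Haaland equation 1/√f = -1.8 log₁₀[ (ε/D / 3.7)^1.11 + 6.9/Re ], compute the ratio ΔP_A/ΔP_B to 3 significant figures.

Pipe A: V = Q/A = 0.00201/0.0006469 = 3.107 m/s; Re = 2.579e+05; ε/D = 0.000122; Haaland → f = 0.01574; ΔP_A = f(L/D)(ρV²/2) = 9.675e+05 Pa.
Pipe B: V = Q/A = 0.00201/0.0008398 = 2.393 m/s; Re = 2.263e+05; ε/D = 0.0251; Haaland → f = 0.0534; ΔP_B = f(L/D)(ρV²/2) = 6.342e+05 Pa.
ΔP_A/ΔP_B = 9.675e+05/6.342e+05 = 1.53.

ΔP_A/ΔP_B ≈ 1.53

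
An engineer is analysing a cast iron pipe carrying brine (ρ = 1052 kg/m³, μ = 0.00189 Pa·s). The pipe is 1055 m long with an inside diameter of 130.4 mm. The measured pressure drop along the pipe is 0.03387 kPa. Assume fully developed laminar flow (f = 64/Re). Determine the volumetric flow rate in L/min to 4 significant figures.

For laminar flow, f = 64/Re with Re = ρVD/μ, so Darcy-Weisbach reduces to ΔP = 32μLV/D². Solving for V: V = ΔP·D²/(32μL) = 33.87·(0.1304)²/(32·0.00189·1055) = 0.009026 m/s.
Check: Re = ρVD/μ = 1052·0.009026·0.1304/0.00189 = 655.1 < 2300, so the laminar assumption holds.
Q = V·A = 0.009026·(π/4·0.1304²) = 0.0001205 m³/s = 7.233 L/min.

Q ≈ 7.233 L/min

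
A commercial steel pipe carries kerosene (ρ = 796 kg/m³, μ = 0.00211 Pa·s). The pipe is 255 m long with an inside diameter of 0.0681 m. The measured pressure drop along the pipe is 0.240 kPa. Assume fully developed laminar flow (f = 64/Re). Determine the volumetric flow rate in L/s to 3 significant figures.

For laminar flow, f = 64/Re with Re = ρVD/μ, so Darcy-Weisbach reduces to ΔP = 32μLV/D². Solving for V: V = ΔP·D²/(32μL) = 240·(0.0681)²/(32·0.00211·255) = 0.06464 m/s.
Check: Re = ρVD/μ = 796·0.06464·0.0681/0.00211 = 1661 < 2300, so the laminar assumption holds.
Q = V·A = 0.06464·(π/4·0.0681²) = 0.0002355 m³/s = 0.235 L/s.

Q ≈ 0.235 L/s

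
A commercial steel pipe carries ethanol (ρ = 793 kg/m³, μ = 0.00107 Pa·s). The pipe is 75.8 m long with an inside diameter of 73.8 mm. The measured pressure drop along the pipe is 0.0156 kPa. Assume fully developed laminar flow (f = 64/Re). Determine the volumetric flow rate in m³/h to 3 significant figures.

Q ≈ 0.504 m³/h

For laminar flow, f = 64/Re with Re = ρVD/μ, so Darcy-Weisbach reduces to ΔP = 32μLV/D². Solving for V: V = ΔP·D²/(32μL) = 15.6·(0.0738)²/(32·0.00107·75.8) = 0.03274 m/s.
Check: Re = ρVD/μ = 793·0.03274·0.0738/0.00107 = 1791 < 2300, so the laminar assumption holds.
Q = V·A = 0.03274·(π/4·0.0738²) = 0.00014 m³/s = 0.504 m³/h.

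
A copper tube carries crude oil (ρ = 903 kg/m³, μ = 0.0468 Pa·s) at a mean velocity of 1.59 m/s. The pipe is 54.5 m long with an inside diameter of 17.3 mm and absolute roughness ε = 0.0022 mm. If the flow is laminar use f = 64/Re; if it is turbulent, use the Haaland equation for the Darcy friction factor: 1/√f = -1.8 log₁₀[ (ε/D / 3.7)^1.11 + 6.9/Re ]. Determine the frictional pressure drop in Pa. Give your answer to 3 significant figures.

ΔP ≈ 434000 Pa

Reynolds number Re = ρVD/μ = 903 · 1.59 · 0.0173 / 0.0468 = 530.7.
Re < 2300 → laminar flow, so f = 64/Re = 64/530.7 = 0.1206 (the turbulent correlation is not needed).
Darcy-Weisbach: ΔP = f(L/D)(ρV²/2) = 0.1206·(54.5/0.0173)·(903·1.59²/2) = 0.1206·3150·1141 = 4.336e+05 Pa.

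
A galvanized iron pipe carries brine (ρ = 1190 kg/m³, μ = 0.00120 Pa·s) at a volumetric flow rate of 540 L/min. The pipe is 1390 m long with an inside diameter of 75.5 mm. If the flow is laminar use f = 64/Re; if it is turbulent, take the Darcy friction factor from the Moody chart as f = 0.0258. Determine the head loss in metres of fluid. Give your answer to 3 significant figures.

Q = 540 L/min = 540/60000 = 0.009 m³/s.
Cross-sectional area A = πD²/4 = π(0.0755)²/4 = 0.004477 m²; mean velocity V = Q/A = 0.009/0.004477 = 2.01 m/s.
Reynolds number Re = ρVD/μ = 1190 · 2.01 · 0.0755 / 0.0012 = 1.505e+05.
Re > 4000 → turbulent; use the Moody-chart value f = 0.0258.
Darcy-Weisbach: ΔP = f(L/D)(ρV²/2) = 0.0258·(1390/0.0755)·(1190·2.01²/2) = 0.0258·1.841e+04·2405 = 1.142e+06 Pa.
Head loss h_f = ΔP/(ρg) = 1.142e+06/(1190·9.81) = 97.8 m.

h_f ≈ 97.8 m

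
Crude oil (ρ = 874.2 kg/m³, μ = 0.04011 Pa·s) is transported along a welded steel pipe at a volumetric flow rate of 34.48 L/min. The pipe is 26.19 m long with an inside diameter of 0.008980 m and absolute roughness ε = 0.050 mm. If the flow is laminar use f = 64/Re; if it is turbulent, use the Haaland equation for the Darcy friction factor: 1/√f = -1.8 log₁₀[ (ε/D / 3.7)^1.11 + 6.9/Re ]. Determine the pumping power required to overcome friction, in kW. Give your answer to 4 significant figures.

P ≈ 2.174 kW

Q = 34.48 L/min = 34.48/60000 = 0.0005747 m³/s.
Cross-sectional area A = πD²/4 = π(0.00898)²/4 = 6.333e-05 m²; mean velocity V = Q/A = 0.0005747/6.333e-05 = 9.073 m/s.
Reynolds number Re = ρVD/μ = 874.2 · 9.073 · 0.00898 / 0.0401 = 1776.
Re < 2300 → laminar flow, so f = 64/Re = 64/1776 = 0.03604 (the turbulent correlation is not needed).
Darcy-Weisbach: ΔP = f(L/D)(ρV²/2) = 0.03604·(26.19/0.00898)·(874.2·9.073²/2) = 0.03604·2916·3.599e+04 = 3.782e+06 Pa.
Pumping power P = QΔP = 0.0005747·3.782e+06 = 2173.6 W = 2.174 kW.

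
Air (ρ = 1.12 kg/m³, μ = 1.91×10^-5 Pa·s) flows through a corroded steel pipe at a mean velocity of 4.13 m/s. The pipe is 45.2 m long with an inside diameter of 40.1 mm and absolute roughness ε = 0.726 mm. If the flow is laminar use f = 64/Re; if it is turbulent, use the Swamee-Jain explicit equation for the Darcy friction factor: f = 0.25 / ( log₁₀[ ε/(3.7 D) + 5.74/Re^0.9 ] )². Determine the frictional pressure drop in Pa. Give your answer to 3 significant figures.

ΔP ≈ 558 Pa

Reynolds number Re = ρVD/μ = 1.12 · 4.13 · 0.0401 / 1.91e-05 = 9711.
Re > 4000 → turbulent. Relative roughness ε/D = 0.000726/0.0401 = 0.0181. Swamee-Jain: f = 0.25/(log₁₀[0.0181/3.7 + 5.74/9711^0.9])² = 0.25/(log₁₀[0.00489 + 0.00148])² = 0.25/(-2.196)² = 0.05186.
Darcy-Weisbach: ΔP = f(L/D)(ρV²/2) = 0.05186·(45.2/0.0401)·(1.12·4.13²/2) = 0.05186·1127·9.552 = 558.4 Pa.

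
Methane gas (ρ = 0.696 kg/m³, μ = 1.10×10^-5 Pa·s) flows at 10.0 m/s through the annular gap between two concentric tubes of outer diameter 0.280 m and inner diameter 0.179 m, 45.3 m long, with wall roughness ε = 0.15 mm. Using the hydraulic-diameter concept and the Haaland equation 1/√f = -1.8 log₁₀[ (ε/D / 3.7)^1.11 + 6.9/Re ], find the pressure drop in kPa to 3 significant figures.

ΔP ≈ 0.381 kPa

Hydraulic diameter D_h = 4A/P = D_o - D_i = 0.28 - 0.179 = 0.101 m.
Re = ρVD_h/μ = 0.696·10·0.101/1.1e-05 = 6.391e+04.
ε/D_h = 0.00015/0.101 = 0.00149; Haaland gives 1/√f = -1.8 log₁₀[0.00017+0.000108] = 6.401, so f = 0.0244.
ΔP = f(L/D_h)(ρV²/2) = 0.0244·45.3/0.101·34.8 = 380.9 Pa.
ΔP = 0.381 kPa.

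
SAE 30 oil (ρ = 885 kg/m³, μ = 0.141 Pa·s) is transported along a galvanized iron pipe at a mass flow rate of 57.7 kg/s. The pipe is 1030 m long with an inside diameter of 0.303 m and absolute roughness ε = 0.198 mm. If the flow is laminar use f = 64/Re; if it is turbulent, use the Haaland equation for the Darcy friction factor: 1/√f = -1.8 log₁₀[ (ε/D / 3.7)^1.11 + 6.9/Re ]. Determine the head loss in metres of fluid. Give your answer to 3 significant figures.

A = πD²/4 = π(0.303)²/4 = 0.07211 m²; mean velocity V = ṁ/(ρA) = 57.7/(885 · 0.07211) = 0.9042 m/s.
Reynolds number Re = ρVD/μ = 885 · 0.9042 · 0.303 / 0.141 = 1720.
Re < 2300 → laminar flow, so f = 64/Re = 64/1720 = 0.03722 (the turbulent correlation is not needed).
Darcy-Weisbach: ΔP = f(L/D)(ρV²/2) = 0.03722·(1030/0.303)·(885·0.9042²/2) = 0.03722·3399·361.8 = 4.577e+04 Pa.
Head loss h_f = ΔP/(ρg) = 4.577e+04/(885·9.81) = 5.27 m.

h_f ≈ 5.27 m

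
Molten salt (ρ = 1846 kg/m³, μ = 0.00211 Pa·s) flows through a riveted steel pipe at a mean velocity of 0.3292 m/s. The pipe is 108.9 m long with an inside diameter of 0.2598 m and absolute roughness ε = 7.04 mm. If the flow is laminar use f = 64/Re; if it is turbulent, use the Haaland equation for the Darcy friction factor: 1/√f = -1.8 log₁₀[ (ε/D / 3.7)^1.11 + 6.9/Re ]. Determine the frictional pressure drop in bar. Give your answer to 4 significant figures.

Reynolds number Re = ρVD/μ = 1846 · 0.3292 · 0.2598 / 0.00211 = 7.483e+04.
Re > 4000 → turbulent. Relative roughness ε/D = 0.00704/0.2598 = 0.0271. Haaland: 1/√f = -1.8 log₁₀[(0.0271/3.7)^1.11 + 6.9/7.483e+04] = -1.8 log₁₀[0.00426 + 9.22e-05] = 4.25, so f = 0.05538.
Darcy-Weisbach: ΔP = f(L/D)(ρV²/2) = 0.05538·(108.9/0.2598)·(1846·0.3292²/2) = 0.05538·419.2·100 = 2322 Pa.
ΔP = 2322 Pa = 0.02322 bar.

ΔP ≈ 0.02322 bar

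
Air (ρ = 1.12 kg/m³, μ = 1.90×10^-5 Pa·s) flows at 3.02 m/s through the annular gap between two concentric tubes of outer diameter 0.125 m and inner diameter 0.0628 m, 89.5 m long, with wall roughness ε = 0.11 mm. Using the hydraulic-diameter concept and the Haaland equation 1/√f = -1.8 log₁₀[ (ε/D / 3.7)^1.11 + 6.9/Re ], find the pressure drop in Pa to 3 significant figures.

Hydraulic diameter D_h = 4A/P = D_o - D_i = 0.125 - 0.0628 = 0.0622 m.
Re = ρVD_h/μ = 1.12·3.02·0.0622/1.9e-05 = 1.107e+04.
ε/D_h = 0.00011/0.0622 = 0.00177; Haaland gives 1/√f = -1.8 log₁₀[0.000206+0.000623] = 5.546, so f = 0.03251.
ΔP = f(L/D_h)(ρV²/2) = 0.03251·89.5/0.0622·5.107 = 238.9 Pa.

ΔP ≈ 239 Pa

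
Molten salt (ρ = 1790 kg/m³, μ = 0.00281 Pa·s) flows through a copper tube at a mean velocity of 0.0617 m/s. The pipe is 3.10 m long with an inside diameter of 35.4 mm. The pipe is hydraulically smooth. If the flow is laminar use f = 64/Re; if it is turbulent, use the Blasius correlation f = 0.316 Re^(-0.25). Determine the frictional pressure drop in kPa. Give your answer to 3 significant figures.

ΔP ≈ 0.0137 kPa

Reynolds number Re = ρVD/μ = 1790 · 0.0617 · 0.0354 / 0.00281 = 1391.
Re < 2300 → laminar flow, so f = 64/Re = 64/1391 = 0.046 (the turbulent correlation is not needed).
Darcy-Weisbach: ΔP = f(L/D)(ρV²/2) = 0.046·(3.1/0.0354)·(1790·0.0617²/2) = 0.046·87.57·3.407 = 13.72 Pa.
ΔP = 13.72 Pa = 0.0137 kPa.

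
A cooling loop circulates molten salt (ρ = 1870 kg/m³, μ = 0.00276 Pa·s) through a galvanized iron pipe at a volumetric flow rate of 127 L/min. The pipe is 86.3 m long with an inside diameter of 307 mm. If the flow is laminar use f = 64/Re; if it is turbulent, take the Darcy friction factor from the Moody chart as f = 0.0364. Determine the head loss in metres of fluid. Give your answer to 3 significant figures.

Q = 127 L/min = 127/60000 = 0.002117 m³/s.
Cross-sectional area A = πD²/4 = π(0.307)²/4 = 0.07402 m²; mean velocity V = Q/A = 0.002117/0.07402 = 0.02859 m/s.
Reynolds number Re = ρVD/μ = 1870 · 0.02859 · 0.307 / 0.00276 = 5948.
Re > 4000 → turbulent; use the Moody-chart value f = 0.0364.
Darcy-Weisbach: ΔP = f(L/D)(ρV²/2) = 0.0364·(86.3/0.307)·(1870·0.02859²/2) = 0.0364·281.1·0.7645 = 7.823 Pa.
Head loss h_f = ΔP/(ρg) = 7.823/(1870·9.81) = 4.26×10^-4 m.

h_f ≈ 4.26×10^-4 m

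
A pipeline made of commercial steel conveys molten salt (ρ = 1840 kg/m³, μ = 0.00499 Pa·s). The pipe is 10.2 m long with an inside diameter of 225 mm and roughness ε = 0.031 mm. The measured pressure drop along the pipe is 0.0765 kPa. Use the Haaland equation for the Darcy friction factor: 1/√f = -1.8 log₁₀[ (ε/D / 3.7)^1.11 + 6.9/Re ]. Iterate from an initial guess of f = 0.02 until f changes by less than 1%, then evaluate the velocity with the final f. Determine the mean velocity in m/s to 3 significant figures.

Rearranging Darcy-Weisbach: V = √(2·ΔP·D/(f·L·ρ)). With ε/D = 3.1e-05/0.225 = 0.000138, iterate starting from f = 0.02:
  f = 0.02 → V = √(2·76.5·0.225/(0.02·10.2·1840)) = 0.3028 m/s; Re = ρVD/μ = 2.513e+04; f → 0.02459
  f = 0.02459 → V = 0.2731 m/s; Re = 2.266e+04; f → 0.0252
  f = 0.0252 → V = 0.2698 m/s; Re = 2.238e+04; f → 0.02528
Converged (Δf/f < 1%). With the final f = 0.02528: V = √(2·76.5·0.225/(0.02528·10.2·1840)) = 0.2694 m/s.

V ≈ 0.269 m/s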